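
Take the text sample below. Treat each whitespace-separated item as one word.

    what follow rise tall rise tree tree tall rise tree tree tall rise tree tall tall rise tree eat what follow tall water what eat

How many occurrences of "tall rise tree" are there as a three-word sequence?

4

Scanning the 23 overlapping trigram windows for "tall rise tree":
  position 4–6: tall rise tree
  position 8–10: tall rise tree
  position 12–14: tall rise tree
  position 16–18: tall rise tree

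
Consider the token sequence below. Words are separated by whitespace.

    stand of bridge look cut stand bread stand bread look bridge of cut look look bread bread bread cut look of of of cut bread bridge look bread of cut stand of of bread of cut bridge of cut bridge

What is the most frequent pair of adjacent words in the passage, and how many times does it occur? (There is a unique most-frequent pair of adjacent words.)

Bigram frequencies (highest first):
  of cut: 5
  of of: 3
  stand of: 2
  bridge look: 2
  cut stand: 2
  stand bread: 2
  … (17 more, each ≤ 2)

"of cut", 5 times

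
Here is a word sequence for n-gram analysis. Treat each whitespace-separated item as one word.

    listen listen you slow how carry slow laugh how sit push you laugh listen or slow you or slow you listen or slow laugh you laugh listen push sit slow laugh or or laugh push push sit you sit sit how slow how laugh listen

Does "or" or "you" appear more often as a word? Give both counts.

"you" (6 vs 5)

"or": 5 occurrences
"you": 6 occurrences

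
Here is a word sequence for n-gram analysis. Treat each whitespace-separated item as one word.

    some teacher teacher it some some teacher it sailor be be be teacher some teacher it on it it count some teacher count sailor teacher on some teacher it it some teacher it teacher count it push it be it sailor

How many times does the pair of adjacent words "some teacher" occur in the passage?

6

Scanning the 40 overlapping bigram windows for "some teacher":
  position 1–2: some teacher
  position 6–7: some teacher
  position 14–15: some teacher
  position 21–22: some teacher
  position 27–28: some teacher
  position 31–32: some teacher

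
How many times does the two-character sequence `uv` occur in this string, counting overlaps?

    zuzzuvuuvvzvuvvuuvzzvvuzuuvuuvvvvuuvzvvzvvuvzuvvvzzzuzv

Sliding a length-2 window over the 55 characters (54 positions):
  position 5–6: uv
  position 8–9: uv
  position 13–14: uv
  position 17–18: uv
  position 26–27: uv
  position 29–30: uv
  position 35–36: uv
  position 43–44: uv
  position 46–47: uv

9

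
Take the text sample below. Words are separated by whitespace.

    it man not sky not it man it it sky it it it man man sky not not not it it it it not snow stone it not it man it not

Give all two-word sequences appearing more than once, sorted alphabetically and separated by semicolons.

Bigram counts meeting the condition (more than once):
  it it: 6
  it man: 4
  it not: 3
  man it: 2
  not it: 3
  not not: 2
  sky not: 2

it it; it man; it not; man it; not it; not not; sky not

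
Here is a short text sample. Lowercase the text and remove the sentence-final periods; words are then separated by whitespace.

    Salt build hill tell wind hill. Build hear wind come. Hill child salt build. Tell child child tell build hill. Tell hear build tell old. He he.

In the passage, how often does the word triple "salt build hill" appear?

Scanning the 25 overlapping trigram windows for "salt build hill":
  position 1–3: salt build hill

1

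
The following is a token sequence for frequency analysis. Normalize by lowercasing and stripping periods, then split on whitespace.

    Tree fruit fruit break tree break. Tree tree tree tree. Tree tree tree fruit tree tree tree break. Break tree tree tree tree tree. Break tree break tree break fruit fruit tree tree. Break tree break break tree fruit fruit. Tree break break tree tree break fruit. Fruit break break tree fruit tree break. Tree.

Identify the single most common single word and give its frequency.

Unigram frequencies (highest first):
  tree: 29
  break: 16
  fruit: 10

"tree", 29 times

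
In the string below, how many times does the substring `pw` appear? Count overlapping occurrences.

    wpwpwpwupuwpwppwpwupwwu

7

Sliding a length-2 window over the 23 characters (22 positions):
  position 2–3: pw
  position 4–5: pw
  position 6–7: pw
  position 12–13: pw
  position 15–16: pw
  position 17–18: pw
  position 20–21: pw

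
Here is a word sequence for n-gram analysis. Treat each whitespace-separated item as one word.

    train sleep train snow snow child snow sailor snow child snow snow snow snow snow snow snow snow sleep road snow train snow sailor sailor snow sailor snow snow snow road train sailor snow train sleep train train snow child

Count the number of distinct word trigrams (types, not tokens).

40 tokens → 38 trigram windows in total.
Repeated trigrams (each contributes count−1 duplicates):
  snow snow snow: 7
  snow child snow: 2
  snow sailor snow: 2
  train sleep train: 2
9 duplicate windows → 38 − 9 = 29 distinct.

29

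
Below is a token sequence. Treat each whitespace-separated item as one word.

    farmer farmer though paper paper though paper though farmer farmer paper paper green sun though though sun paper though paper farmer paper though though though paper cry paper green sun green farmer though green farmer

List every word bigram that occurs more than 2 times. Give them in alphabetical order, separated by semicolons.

Bigram counts meeting the condition (more than 2 times):
  paper though: 4
  though paper: 4
  though though: 3

paper though; though paper; though though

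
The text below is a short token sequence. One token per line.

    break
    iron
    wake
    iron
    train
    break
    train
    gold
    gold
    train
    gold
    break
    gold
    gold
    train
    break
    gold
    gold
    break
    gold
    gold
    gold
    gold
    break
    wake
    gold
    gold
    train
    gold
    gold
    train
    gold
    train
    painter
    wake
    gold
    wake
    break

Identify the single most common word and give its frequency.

"gold", 17 times

Unigram frequencies (highest first):
  gold: 17
  break: 7
  train: 7
  wake: 4
  iron: 2
  painter: 1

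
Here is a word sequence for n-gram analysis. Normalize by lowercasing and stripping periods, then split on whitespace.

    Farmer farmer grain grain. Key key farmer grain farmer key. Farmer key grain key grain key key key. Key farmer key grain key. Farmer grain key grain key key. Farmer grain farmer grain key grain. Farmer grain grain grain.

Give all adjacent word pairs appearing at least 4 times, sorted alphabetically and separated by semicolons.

Bigram counts meeting the condition (at least 4 times):
  farmer grain: 6
  grain key: 7
  key farmer: 5
  key grain: 5
  key key: 5

farmer grain; grain key; key farmer; key grain; key key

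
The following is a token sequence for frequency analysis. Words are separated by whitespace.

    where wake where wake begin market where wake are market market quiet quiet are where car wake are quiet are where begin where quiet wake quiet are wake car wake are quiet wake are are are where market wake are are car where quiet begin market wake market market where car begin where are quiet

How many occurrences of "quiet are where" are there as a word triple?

Scanning the 53 overlapping trigram windows for "quiet are where":
  position 13–15: quiet are where
  position 19–21: quiet are where

2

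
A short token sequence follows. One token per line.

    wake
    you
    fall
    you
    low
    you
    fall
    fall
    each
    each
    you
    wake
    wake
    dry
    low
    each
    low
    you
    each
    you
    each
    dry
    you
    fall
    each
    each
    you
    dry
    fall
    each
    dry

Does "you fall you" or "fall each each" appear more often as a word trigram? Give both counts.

"fall each each" (2 vs 1)

"you fall you": 1 occurrence
"fall each each": 2 occurrences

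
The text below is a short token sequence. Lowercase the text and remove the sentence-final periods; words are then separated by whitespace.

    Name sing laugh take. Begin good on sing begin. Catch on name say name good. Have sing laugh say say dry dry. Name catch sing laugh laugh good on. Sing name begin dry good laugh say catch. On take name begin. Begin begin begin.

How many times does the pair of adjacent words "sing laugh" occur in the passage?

Scanning the 43 overlapping bigram windows for "sing laugh":
  position 2–3: sing laugh
  position 17–18: sing laugh
  position 25–26: sing laugh

3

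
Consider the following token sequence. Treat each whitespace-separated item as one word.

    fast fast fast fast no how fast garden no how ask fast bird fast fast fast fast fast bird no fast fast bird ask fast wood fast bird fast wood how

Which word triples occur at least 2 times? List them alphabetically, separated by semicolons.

Trigram counts meeting the condition (at least 2 times):
  fast bird fast: 2
  fast fast bird: 2
  fast fast fast: 5

fast bird fast; fast fast bird; fast fast fast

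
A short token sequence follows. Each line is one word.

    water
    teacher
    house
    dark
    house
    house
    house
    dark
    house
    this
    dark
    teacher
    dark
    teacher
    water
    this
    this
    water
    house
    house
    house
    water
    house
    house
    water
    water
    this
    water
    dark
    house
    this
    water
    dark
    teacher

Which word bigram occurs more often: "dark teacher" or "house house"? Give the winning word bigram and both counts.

"dark teacher": 3 occurrences
"house house": 5 occurrences

"house house" (5 vs 3)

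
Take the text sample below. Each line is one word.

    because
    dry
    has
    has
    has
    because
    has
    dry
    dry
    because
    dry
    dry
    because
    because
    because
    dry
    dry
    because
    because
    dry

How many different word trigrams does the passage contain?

20 tokens → 18 trigram windows in total.
Repeated trigrams (each contributes count−1 duplicates):
  dry dry because: 3
  because because dry: 2
  because dry dry: 2
  dry because because: 2
5 duplicate windows → 18 − 5 = 13 distinct.

13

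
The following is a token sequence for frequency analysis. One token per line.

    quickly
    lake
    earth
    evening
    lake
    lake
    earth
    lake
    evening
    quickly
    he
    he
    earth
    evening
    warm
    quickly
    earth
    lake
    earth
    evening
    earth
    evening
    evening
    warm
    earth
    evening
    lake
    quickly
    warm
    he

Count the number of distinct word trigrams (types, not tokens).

26

30 tokens → 28 trigram windows in total.
Repeated trigrams (each contributes count−1 duplicates):
  earth evening lake: 2
  lake earth evening: 2
2 duplicate windows → 28 − 2 = 26 distinct.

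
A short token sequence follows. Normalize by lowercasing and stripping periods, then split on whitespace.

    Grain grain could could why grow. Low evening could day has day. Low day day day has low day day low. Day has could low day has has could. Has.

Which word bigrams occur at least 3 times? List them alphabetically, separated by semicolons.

day day; day has; low day

Bigram counts meeting the condition (at least 3 times):
  day day: 3
  day has: 4
  low day: 4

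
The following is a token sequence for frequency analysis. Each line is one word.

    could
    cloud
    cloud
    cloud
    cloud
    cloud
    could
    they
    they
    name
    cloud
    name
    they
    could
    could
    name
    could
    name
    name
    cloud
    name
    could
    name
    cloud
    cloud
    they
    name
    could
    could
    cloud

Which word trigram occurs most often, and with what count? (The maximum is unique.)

Trigram frequencies (highest first):
  cloud cloud cloud: 3
  name cloud name: 2
  name could name: 2
  could cloud cloud: 1
  cloud cloud could: 1
  cloud could they: 1
  … (18 more, each ≤ 1)

"cloud cloud cloud", 3 times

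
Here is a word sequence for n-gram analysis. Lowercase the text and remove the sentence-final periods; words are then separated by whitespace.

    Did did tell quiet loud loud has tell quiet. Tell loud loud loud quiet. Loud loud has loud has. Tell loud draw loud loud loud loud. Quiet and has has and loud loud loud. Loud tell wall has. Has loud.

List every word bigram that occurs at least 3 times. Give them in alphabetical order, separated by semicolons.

loud has; loud loud

Bigram counts meeting the condition (at least 3 times):
  loud has: 3
  loud loud: 10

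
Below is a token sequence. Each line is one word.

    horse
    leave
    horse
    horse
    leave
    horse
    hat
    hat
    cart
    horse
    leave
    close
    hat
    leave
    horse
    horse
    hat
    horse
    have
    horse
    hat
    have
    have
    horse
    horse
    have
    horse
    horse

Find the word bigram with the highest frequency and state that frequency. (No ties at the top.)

"horse horse", 4 times

Bigram frequencies (highest first):
  horse horse: 4
  horse leave: 3
  leave horse: 3
  horse hat: 3
  have horse: 3
  horse have: 2
  … (9 more, each ≤ 1)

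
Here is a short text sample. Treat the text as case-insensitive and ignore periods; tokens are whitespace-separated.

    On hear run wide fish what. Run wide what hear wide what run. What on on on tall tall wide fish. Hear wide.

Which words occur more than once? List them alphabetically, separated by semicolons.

fish; hear; on; run; tall; what; wide

Unigram counts meeting the condition (more than once):
  fish: 2
  hear: 3
  on: 4
  run: 3
  tall: 2
  what: 4
  wide: 5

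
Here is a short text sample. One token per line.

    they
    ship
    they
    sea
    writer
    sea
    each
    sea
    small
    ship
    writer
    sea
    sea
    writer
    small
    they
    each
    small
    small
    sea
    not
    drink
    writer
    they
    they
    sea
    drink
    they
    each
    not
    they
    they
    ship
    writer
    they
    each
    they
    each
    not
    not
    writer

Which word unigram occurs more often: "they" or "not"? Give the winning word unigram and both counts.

"they" (10 vs 4)

"they": 10 occurrences
"not": 4 occurrences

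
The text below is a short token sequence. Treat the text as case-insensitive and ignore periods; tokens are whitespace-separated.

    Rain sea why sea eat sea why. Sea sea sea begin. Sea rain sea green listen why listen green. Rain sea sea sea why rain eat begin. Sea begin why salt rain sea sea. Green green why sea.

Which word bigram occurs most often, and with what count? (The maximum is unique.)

Bigram frequencies (highest first):
  sea sea: 5
  rain sea: 4
  sea why: 3
  why sea: 3
  sea begin: 2
  begin sea: 2
  … (17 more, each ≤ 2)

"sea sea", 5 times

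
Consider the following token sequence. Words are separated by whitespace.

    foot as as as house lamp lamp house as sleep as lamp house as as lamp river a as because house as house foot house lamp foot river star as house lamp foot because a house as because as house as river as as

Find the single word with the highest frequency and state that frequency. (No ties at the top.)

Unigram frequencies (highest first):
  as: 15
  house: 9
  lamp: 6
  foot: 4
  river: 3
  because: 3
  … (3 more, each ≤ 2)

"as", 15 times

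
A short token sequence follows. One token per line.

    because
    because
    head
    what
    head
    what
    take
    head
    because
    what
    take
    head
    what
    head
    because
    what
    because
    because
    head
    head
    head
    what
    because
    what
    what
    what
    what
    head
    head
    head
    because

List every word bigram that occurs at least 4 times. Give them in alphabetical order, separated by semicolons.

head head; head what

Bigram counts meeting the condition (at least 4 times):
  head head: 4
  head what: 4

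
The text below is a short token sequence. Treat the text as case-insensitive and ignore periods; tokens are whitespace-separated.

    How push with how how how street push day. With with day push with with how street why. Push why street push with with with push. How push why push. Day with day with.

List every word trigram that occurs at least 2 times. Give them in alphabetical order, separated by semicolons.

Trigram counts meeting the condition (at least 2 times):
  push day with: 2
  push with with: 2

push day with; push with with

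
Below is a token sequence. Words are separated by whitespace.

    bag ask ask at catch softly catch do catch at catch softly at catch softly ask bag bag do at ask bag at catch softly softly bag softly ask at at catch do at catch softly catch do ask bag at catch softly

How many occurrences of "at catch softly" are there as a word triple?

6

Scanning the 41 overlapping trigram windows for "at catch softly":
  position 4–6: at catch softly
  position 10–12: at catch softly
  position 13–15: at catch softly
  position 23–25: at catch softly
  position 34–36: at catch softly
  position 41–43: at catch softly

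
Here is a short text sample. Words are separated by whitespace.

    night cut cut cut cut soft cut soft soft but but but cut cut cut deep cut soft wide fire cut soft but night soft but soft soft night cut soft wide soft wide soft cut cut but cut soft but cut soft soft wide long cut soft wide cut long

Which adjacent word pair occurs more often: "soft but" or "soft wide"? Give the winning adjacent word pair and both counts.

"soft wide" (5 vs 4)

"soft but": 4 occurrences
"soft wide": 5 occurrences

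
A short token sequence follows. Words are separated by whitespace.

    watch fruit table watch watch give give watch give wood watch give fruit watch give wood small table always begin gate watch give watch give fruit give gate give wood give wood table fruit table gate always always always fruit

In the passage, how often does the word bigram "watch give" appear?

6

Scanning the 39 overlapping bigram windows for "watch give":
  position 5–6: watch give
  position 8–9: watch give
  position 11–12: watch give
  position 14–15: watch give
  position 22–23: watch give
  position 24–25: watch give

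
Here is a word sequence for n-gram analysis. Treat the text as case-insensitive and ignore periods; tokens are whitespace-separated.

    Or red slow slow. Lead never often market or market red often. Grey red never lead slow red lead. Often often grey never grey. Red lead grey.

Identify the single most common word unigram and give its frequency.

Unigram frequencies (highest first):
  red: 5
  lead: 4
  often: 4
  grey: 4
  slow: 3
  never: 3
  … (2 more, each ≤ 2)

"red", 5 times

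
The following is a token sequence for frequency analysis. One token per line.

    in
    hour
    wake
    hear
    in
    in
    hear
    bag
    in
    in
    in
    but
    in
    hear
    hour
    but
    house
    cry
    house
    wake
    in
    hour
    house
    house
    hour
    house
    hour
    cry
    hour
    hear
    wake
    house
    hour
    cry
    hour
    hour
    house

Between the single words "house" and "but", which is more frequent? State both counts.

"house": 7 occurrences
"but": 2 occurrences

"house" (7 vs 2)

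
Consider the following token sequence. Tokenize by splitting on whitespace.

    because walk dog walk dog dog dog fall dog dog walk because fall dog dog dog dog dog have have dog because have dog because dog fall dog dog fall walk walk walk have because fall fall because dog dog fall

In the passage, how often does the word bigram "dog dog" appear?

9

Scanning the 40 overlapping bigram windows for "dog dog":
  position 5–6: dog dog
  position 6–7: dog dog
  position 9–10: dog dog
  position 14–15: dog dog
  position 15–16: dog dog
  position 16–17: dog dog
  position 17–18: dog dog
  position 28–29: dog dog
  position 39–40: dog dog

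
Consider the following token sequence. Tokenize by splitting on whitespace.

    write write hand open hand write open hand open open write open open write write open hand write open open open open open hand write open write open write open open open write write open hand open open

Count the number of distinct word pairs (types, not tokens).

8

38 tokens → 37 bigram windows in total.
Repeated bigrams (each contributes count−1 duplicates):
  open open: 9
  write open: 8
  open hand: 5
  open write: 5
  hand open: 3
  hand write: 3
  write write: 3
29 duplicate windows → 37 − 29 = 8 distinct.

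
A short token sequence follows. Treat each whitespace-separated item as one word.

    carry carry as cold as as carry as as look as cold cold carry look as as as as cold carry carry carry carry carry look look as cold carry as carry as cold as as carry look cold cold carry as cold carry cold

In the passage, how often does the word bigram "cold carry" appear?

5

Scanning the 44 overlapping bigram windows for "cold carry":
  position 13–14: cold carry
  position 20–21: cold carry
  position 29–30: cold carry
  position 40–41: cold carry
  position 43–44: cold carry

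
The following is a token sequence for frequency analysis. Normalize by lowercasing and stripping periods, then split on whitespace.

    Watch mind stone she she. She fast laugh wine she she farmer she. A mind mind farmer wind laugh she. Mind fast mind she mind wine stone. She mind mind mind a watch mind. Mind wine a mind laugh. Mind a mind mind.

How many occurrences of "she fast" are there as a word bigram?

Scanning the 42 overlapping bigram windows for "she fast":
  position 6–7: she fast

1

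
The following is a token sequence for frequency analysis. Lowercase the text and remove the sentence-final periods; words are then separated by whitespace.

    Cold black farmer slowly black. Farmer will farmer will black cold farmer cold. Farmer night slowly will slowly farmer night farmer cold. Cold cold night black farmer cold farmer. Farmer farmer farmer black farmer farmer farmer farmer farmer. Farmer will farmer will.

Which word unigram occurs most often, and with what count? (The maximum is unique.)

Unigram frequencies (highest first):
  farmer: 19
  cold: 7
  black: 5
  will: 5
  slowly: 3
  night: 3

"farmer", 19 times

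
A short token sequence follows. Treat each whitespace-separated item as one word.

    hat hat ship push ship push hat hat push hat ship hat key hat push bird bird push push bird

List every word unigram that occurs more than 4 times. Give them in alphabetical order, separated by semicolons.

hat; push

Unigram counts meeting the condition (more than 4 times):
  hat: 7
  push: 6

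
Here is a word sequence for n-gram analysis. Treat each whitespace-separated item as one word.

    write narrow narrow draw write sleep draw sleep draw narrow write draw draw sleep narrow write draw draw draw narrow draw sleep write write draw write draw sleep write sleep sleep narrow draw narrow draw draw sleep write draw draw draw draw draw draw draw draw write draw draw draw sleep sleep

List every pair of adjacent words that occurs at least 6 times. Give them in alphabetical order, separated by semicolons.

Bigram counts meeting the condition (at least 6 times):
  draw draw: 13
  draw sleep: 6
  write draw: 6

draw draw; draw sleep; write draw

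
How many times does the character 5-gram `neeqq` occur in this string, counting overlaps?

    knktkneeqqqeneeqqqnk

2

Sliding a length-5 window over the 20 characters (16 positions):
  position 6–10: neeqq
  position 13–17: neeqq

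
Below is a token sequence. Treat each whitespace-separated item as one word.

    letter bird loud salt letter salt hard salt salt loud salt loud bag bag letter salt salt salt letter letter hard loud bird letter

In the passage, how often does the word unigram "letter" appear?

Scanning the 24 tokens for "letter":
  position 1: letter
  position 5: letter
  position 15: letter
  position 19: letter
  position 20: letter
  position 24: letter

6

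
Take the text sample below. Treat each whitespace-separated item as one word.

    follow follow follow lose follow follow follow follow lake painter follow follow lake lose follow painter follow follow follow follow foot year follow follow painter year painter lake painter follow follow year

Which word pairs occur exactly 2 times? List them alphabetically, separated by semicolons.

Bigram counts meeting the condition (exactly 2 times):
  follow lake: 2
  follow painter: 2
  lake painter: 2
  lose follow: 2

follow lake; follow painter; lake painter; lose follow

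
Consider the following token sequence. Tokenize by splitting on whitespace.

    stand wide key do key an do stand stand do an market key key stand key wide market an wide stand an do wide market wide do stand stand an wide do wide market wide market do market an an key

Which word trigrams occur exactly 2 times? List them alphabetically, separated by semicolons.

Trigram counts meeting the condition (exactly 2 times):
  do stand stand: 2
  do wide market: 2
  wide market wide: 2

do stand stand; do wide market; wide market wide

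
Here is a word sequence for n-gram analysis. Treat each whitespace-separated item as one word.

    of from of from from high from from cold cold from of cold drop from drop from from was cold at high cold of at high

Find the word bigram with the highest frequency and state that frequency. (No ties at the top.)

Bigram frequencies (highest first):
  from from: 3
  of from: 2
  from of: 2
  drop from: 2
  at high: 2
  from high: 1
  … (13 more, each ≤ 1)

"from from", 3 times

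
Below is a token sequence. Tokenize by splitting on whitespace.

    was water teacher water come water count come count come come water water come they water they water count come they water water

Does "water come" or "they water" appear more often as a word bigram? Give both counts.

"they water" (3 vs 2)

"water come": 2 occurrences
"they water": 3 occurrences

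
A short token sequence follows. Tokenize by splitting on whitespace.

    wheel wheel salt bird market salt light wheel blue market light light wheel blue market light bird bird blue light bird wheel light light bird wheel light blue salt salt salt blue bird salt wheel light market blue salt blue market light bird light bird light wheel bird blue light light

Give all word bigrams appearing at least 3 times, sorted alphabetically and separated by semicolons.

Bigram counts meeting the condition (at least 3 times):
  blue market: 3
  light bird: 5
  light light: 3
  light wheel: 3
  market light: 3
  wheel light: 3

blue market; light bird; light light; light wheel; market light; wheel light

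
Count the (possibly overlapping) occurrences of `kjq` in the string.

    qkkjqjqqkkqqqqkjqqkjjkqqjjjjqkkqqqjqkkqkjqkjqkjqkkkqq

5

Sliding a length-3 window over the 53 characters (51 positions):
  position 3–5: kjq
  position 15–17: kjq
  position 40–42: kjq
  position 43–45: kjq
  position 46–48: kjq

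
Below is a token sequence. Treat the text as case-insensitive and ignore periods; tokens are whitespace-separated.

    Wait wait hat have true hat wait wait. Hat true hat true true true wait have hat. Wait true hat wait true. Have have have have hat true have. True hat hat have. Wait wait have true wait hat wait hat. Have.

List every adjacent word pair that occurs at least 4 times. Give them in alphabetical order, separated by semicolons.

hat wait; true hat; wait hat

Bigram counts meeting the condition (at least 4 times):
  hat wait: 4
  true hat: 4
  wait hat: 4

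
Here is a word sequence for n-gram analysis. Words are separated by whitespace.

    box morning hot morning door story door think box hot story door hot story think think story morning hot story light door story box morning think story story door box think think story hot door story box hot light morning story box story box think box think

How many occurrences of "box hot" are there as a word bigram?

2

Scanning the 46 overlapping bigram windows for "box hot":
  position 9–10: box hot
  position 37–38: box hot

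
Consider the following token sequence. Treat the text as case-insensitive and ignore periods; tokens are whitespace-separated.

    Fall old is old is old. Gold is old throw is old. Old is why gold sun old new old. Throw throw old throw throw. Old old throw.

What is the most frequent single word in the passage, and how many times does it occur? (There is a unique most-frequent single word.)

"old", 11 times

Unigram frequencies (highest first):
  old: 11
  throw: 6
  is: 5
  gold: 2
  fall: 1
  why: 1
  … (2 more, each ≤ 1)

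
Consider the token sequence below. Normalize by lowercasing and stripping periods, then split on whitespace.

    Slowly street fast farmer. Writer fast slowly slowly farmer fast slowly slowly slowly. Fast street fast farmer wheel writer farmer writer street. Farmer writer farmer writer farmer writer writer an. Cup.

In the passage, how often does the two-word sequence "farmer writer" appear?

5

Scanning the 30 overlapping bigram windows for "farmer writer":
  position 4–5: farmer writer
  position 20–21: farmer writer
  position 23–24: farmer writer
  position 25–26: farmer writer
  position 27–28: farmer writer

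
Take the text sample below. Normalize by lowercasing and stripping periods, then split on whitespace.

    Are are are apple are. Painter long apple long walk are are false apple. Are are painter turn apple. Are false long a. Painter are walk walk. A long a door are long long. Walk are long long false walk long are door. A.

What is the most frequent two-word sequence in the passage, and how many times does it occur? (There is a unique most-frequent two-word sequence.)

Bigram frequencies (highest first):
  are are: 4
  apple are: 3
  are painter: 2
  long walk: 2
  walk are: 2
  are false: 2
  … (25 more, each ≤ 2)

"are are", 4 times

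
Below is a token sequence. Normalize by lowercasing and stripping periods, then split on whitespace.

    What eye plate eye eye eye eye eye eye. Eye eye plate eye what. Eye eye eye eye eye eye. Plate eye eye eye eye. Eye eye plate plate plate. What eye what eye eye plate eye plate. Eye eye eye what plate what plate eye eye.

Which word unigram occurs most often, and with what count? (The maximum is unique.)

Unigram frequencies (highest first):
  eye: 31
  plate: 10
  what: 6

"eye", 31 times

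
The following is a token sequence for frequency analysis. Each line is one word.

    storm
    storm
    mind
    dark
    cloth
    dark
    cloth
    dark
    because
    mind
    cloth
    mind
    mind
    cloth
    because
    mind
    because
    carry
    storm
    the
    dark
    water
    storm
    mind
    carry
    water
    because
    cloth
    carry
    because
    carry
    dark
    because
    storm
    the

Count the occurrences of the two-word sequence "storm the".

Scanning the 34 overlapping bigram windows for "storm the":
  position 19–20: storm the
  position 34–35: storm the

2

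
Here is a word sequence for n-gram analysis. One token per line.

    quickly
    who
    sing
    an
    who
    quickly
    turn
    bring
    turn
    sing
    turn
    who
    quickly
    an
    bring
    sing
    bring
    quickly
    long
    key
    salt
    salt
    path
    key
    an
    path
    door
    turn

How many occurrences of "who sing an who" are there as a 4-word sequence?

Scanning the 25 overlapping 4-gram windows for "who sing an who":
  position 2–5: who sing an who

1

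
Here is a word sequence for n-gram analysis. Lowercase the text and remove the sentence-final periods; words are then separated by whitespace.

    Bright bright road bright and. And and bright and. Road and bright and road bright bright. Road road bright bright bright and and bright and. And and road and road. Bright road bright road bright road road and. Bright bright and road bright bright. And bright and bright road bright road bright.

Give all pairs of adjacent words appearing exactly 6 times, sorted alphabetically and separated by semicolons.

and bright; bright bright

Bigram counts meeting the condition (exactly 6 times):
  and bright: 6
  bright bright: 6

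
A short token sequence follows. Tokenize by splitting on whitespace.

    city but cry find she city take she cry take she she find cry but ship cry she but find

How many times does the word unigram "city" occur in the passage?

2

Scanning the 20 tokens for "city":
  position 1: city
  position 6: city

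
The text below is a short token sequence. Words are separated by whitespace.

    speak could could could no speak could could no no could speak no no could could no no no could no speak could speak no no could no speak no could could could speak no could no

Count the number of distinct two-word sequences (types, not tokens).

8

37 tokens → 36 bigram windows in total.
Repeated bigrams (each contributes count−1 duplicates):
  could could: 6
  could no: 6
  no could: 6
  no no: 5
  speak no: 4
  could speak: 3
  no speak: 3
  speak could: 3
28 duplicate windows → 36 − 28 = 8 distinct.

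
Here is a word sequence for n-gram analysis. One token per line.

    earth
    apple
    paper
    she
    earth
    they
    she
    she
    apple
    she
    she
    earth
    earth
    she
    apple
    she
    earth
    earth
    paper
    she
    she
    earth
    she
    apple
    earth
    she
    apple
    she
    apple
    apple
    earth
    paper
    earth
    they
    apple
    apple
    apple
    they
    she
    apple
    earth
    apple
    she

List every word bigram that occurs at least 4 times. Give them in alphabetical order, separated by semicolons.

apple she; she apple; she earth

Bigram counts meeting the condition (at least 4 times):
  apple she: 4
  she apple: 6
  she earth: 4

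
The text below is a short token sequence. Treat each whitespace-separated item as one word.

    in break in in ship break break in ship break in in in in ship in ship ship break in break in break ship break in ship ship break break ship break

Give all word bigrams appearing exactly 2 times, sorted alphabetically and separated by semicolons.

break break; break ship; ship ship

Bigram counts meeting the condition (exactly 2 times):
  break break: 2
  break ship: 2
  ship ship: 2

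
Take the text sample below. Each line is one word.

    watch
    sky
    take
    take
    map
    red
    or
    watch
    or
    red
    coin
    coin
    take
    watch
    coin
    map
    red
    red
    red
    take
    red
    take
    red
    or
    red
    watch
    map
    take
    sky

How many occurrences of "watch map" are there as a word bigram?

1

Scanning the 28 overlapping bigram windows for "watch map":
  position 26–27: watch map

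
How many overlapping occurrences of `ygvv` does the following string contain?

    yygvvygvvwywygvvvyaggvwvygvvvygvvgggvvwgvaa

Sliding a length-4 window over the 43 characters (40 positions):
  position 2–5: ygvv
  position 6–9: ygvv
  position 13–16: ygvv
  position 25–28: ygvv
  position 30–33: ygvv

5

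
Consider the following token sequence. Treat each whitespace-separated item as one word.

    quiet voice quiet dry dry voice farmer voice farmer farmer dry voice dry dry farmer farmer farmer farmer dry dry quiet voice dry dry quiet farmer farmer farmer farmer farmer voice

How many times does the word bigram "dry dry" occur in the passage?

4

Scanning the 30 overlapping bigram windows for "dry dry":
  position 4–5: dry dry
  position 13–14: dry dry
  position 19–20: dry dry
  position 23–24: dry dry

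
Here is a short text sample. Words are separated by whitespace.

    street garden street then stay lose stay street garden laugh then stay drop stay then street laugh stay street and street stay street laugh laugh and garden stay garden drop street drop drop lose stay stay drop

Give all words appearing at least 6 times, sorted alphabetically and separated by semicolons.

stay; street

Unigram counts meeting the condition (at least 6 times):
  stay: 9
  street: 8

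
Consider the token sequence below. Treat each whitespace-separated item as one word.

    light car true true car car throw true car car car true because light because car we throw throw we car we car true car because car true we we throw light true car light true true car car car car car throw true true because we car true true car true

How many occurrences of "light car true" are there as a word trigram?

1

Scanning the 50 overlapping trigram windows for "light car true":
  position 1–3: light car true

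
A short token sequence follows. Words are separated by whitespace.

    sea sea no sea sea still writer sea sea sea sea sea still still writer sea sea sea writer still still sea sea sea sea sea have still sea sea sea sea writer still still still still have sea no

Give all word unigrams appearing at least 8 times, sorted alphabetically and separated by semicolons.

Unigram counts meeting the condition (at least 8 times):
  sea: 22
  still: 10

sea; still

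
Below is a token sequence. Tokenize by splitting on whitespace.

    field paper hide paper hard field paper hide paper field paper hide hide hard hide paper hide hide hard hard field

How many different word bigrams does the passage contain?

10

21 tokens → 20 bigram windows in total.
Repeated bigrams (each contributes count−1 duplicates):
  paper hide: 4
  field paper: 3
  hide paper: 3
  hard field: 2
  hide hard: 2
  hide hide: 2
10 duplicate windows → 20 − 10 = 10 distinct.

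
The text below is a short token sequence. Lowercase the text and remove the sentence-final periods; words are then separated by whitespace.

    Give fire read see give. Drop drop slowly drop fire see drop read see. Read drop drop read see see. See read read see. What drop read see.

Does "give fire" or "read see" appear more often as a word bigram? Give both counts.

"read see" (5 vs 1)

"give fire": 1 occurrence
"read see": 5 occurrences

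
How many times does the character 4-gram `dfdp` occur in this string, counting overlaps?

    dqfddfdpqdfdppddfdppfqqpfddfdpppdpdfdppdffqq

5

Sliding a length-4 window over the 44 characters (41 positions):
  position 5–8: dfdp
  position 10–13: dfdp
  position 16–19: dfdp
  position 27–30: dfdp
  position 35–38: dfdp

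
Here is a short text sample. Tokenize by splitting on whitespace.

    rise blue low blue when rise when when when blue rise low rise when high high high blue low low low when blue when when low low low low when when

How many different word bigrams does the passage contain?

17

31 tokens → 30 bigram windows in total.
Repeated bigrams (each contributes count−1 duplicates):
  low low: 5
  when when: 4
  blue low: 2
  blue when: 2
  high high: 2
  low when: 2
  rise when: 2
  when blue: 2
13 duplicate windows → 30 − 13 = 17 distinct.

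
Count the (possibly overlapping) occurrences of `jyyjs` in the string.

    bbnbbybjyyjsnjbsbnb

1

Sliding a length-5 window over the 19 characters (15 positions):
  position 8–12: jyyjs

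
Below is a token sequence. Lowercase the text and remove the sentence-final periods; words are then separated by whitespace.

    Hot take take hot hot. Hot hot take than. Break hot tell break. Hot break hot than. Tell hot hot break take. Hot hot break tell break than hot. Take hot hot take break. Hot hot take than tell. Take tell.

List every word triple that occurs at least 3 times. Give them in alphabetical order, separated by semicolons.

Trigram counts meeting the condition (at least 3 times):
  hot hot take: 3
  take hot hot: 3

hot hot take; take hot hot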